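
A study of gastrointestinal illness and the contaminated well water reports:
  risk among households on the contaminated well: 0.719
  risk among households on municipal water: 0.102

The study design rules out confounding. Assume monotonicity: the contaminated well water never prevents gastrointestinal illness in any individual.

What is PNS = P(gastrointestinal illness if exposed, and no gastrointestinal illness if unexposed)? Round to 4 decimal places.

PNS ≈ 0.6170

Let p₁ = 0.719, p₀ = 0.102.
Under exogeneity and monotonicity, PNS = p₁ − p₀.
PNS = 0.719 − 0.102 = 0.617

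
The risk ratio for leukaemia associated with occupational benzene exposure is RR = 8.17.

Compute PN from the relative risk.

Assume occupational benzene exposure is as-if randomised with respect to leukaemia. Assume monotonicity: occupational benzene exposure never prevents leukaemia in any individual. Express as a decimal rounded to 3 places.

PN ≈ 0.878

Under exogeneity and monotonicity, PN = (RR − 1) / RR = 1 − 1/RR.
PN = (8.17 − 1) / 8.17 = 7.17 / 8.17 ≈ 0.8776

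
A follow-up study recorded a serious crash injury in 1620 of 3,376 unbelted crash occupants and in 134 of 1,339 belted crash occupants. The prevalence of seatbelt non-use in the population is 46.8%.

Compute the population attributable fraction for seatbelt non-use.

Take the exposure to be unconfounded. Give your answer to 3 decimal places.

PAF ≈ 0.640

p₁ = P(outcome | exposed) = 1620/3376 = 0.47986
p₀ = P(outcome | unexposed) = 134/1339 = 0.10007
Overall risk P(Y=1) = π·p₁ + (1−π)·p₀ = 0.468×0.47986 + 0.532×0.10007 = 0.27781.
Under exogeneity, PAF = [P(Y=1) − p₀] / P(Y=1).
PAF = (0.27781 − 0.10007) / 0.27781 ≈ 0.6398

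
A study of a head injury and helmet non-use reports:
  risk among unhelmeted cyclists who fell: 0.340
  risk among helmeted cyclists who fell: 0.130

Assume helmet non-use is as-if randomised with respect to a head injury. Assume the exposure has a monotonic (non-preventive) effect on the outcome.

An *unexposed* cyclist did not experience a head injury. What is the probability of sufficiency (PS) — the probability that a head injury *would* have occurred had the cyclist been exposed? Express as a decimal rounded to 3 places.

Let p₁ = 0.34, p₀ = 0.13.
Under exogeneity and monotonicity, PS = (p₁ − p₀) / (1 − p₀).
PS = (0.34 − 0.13) / (1 − 0.13) = 0.21 / 0.87 ≈ 0.2414

PS ≈ 0.241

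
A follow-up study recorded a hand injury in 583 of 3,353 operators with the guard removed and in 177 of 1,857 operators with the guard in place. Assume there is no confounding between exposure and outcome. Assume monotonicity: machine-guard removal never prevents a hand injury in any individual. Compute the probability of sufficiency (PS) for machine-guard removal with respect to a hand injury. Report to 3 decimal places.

PS ≈ 0.087

p₁ = P(outcome | exposed) = 583/3353 = 0.17387
p₀ = P(outcome | unexposed) = 177/1857 = 0.095315
Under exogeneity and monotonicity, PS = (p₁ − p₀) / (1 − p₀).
PS = (0.17387 − 0.095315) / (1 − 0.095315) = 0.078559 / 0.90468 ≈ 0.0868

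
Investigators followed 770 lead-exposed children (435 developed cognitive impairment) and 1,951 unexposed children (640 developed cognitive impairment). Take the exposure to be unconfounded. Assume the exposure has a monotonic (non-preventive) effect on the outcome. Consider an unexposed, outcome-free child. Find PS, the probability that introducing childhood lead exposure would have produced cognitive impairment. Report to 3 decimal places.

p₁ = P(outcome | exposed) = 435/770 = 0.56494
p₀ = P(outcome | unexposed) = 640/1951 = 0.32804
Under exogeneity and monotonicity, PS = (p₁ − p₀) / (1 − p₀).
PS = (0.56494 − 0.32804) / (1 − 0.32804) = 0.2369 / 0.67196 ≈ 0.3525

PS ≈ 0.353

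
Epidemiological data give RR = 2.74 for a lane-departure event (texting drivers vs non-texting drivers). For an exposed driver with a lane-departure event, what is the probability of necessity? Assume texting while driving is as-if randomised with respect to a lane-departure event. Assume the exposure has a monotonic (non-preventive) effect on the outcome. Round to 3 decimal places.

Under exogeneity and monotonicity, PN = (RR − 1) / RR = 1 − 1/RR.
PN = (2.74 − 1) / 2.74 = 1.74 / 2.74 ≈ 0.6350

PN ≈ 0.635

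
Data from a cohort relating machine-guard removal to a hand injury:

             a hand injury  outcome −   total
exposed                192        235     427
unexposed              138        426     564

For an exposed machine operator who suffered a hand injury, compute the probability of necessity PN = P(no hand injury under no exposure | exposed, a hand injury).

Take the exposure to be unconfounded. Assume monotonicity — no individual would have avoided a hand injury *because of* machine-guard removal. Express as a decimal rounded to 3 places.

PN ≈ 0.456

p₁ = P(outcome | exposed) = 192/427 = 0.44965
p₀ = P(outcome | unexposed) = 138/564 = 0.24468
Under exogeneity and monotonicity, PN = (p₁ − p₀) / p₁.
PN = (0.44965 − 0.24468) / 0.44965 = 0.20497 / 0.44965 ≈ 0.4558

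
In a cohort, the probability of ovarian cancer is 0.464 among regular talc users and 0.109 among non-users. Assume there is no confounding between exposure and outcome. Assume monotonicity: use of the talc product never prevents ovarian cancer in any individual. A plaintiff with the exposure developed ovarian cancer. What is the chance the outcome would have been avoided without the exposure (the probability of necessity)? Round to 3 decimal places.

Let p₁ = 0.464, p₀ = 0.109.
Under exogeneity and monotonicity, PN = (p₁ − p₀) / p₁.
PN = (0.464 − 0.109) / 0.464 = 0.355 / 0.464 ≈ 0.7651

PN ≈ 0.765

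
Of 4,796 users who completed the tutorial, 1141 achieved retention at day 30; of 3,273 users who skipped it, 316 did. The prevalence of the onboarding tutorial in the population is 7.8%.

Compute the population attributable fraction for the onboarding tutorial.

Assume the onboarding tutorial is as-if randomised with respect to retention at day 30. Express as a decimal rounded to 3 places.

p₁ = P(outcome | exposed) = 1141/4796 = 0.23791
p₀ = P(outcome | unexposed) = 316/3273 = 0.096548
Overall risk P(Y=1) = π·p₁ + (1−π)·p₀ = 0.078×0.23791 + 0.922×0.096548 = 0.10757.
Under exogeneity, PAF = [P(Y=1) − p₀] / P(Y=1).
PAF = (0.10757 − 0.096548) / 0.10757 ≈ 0.1025

PAF ≈ 0.102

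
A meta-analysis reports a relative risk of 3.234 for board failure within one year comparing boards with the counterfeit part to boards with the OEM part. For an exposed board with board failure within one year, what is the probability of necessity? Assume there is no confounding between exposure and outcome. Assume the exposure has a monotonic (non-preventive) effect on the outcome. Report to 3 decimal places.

Under exogeneity and monotonicity, PN = (RR − 1) / RR = 1 − 1/RR.
PN = (3.234 − 1) / 3.234 = 2.234 / 3.234 ≈ 0.6908

PN ≈ 0.691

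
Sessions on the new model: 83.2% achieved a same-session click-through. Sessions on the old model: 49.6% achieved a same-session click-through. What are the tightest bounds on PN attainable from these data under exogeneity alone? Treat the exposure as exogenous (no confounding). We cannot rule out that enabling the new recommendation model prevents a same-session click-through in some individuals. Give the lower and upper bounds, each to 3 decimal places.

p₁ = 0.832, p₀ = 0.496.
Under exogeneity alone the bounds on PN are max{0,(p₁−p₀)/p₁} ≤ PN ≤ min{1,(1−p₀)/p₁}.
  lower = (p₁ − p₀)/p₁ = 0.336 / 0.832 ≈ 0.4038
  upper = min{1, (1 − p₀)/p₁} = 0.504 / 0.832 ≈ 0.6058

0.404 ≤ PN ≤ 0.606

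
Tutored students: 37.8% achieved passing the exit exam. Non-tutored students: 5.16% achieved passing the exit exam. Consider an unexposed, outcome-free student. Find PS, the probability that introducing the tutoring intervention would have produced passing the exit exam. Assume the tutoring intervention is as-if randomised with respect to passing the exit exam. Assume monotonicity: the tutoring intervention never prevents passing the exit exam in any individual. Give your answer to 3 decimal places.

p₁ = 0.378, p₀ = 0.0516.
Under exogeneity and monotonicity, PS = (p₁ − p₀) / (1 − p₀).
PS = (0.378 − 0.0516) / (1 − 0.0516) = 0.3264 / 0.9484 ≈ 0.3442

PS ≈ 0.344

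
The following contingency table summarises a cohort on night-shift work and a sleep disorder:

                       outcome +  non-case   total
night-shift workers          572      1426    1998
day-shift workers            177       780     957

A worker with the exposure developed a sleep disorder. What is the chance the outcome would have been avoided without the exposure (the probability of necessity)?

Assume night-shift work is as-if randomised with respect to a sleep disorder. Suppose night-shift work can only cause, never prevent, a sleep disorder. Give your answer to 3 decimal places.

PN ≈ 0.354

p₁ = P(outcome | exposed) = 572/1998 = 0.28629
p₀ = P(outcome | unexposed) = 177/957 = 0.18495
Under exogeneity and monotonicity, PN = (p₁ − p₀)/p₁.
PN = (0.28629 − 0.18495) / 0.28629 ≈ 0.3540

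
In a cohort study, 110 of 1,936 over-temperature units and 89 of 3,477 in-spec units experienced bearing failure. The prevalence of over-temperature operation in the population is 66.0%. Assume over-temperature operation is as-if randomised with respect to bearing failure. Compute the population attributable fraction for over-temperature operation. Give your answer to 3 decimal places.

PAF ≈ 0.446

p₁ = P(outcome | exposed) = 110/1936 = 0.056818
p₀ = P(outcome | unexposed) = 89/3477 = 0.025597
Overall risk P(Y=1) = π·p₁ + (1−π)·p₀ = 0.66×0.056818 + 0.34×0.025597 = 0.046203.
Under exogeneity, PAF = [P(Y=1) − p₀] / P(Y=1).
PAF = (0.046203 − 0.025597) / 0.046203 ≈ 0.4460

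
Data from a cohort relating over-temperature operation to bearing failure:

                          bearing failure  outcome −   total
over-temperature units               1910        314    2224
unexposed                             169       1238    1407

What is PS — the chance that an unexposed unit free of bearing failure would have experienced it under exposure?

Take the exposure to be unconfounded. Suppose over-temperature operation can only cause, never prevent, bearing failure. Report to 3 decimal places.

PS ≈ 0.840

p₁ = P(outcome | exposed) = 1910/2224 = 0.85881
p₀ = P(outcome | unexposed) = 169/1407 = 0.12011
Under exogeneity and monotonicity, PS = (p₁ − p₀)/(1 − p₀).
PS = (0.85881 − 0.12011) / 0.87989 ≈ 0.8395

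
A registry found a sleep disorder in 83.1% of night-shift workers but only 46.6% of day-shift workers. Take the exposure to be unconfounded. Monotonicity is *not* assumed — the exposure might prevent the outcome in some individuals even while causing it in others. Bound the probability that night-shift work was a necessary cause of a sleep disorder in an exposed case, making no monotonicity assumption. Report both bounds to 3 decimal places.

0.439 ≤ PN ≤ 0.643

p₁ = 0.831, p₀ = 0.466.
Under exogeneity alone the bounds on PN are max{0,(p₁−p₀)/p₁} ≤ PN ≤ min{1,(1−p₀)/p₁}.
  lower = (p₁ − p₀)/p₁ = 0.365 / 0.831 ≈ 0.4392
  upper = min{1, (1 − p₀)/p₁} = 0.534 / 0.831 ≈ 0.6426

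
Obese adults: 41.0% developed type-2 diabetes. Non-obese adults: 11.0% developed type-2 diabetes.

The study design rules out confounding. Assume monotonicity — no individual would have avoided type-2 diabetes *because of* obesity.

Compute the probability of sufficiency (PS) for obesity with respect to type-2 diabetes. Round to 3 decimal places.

PS ≈ 0.337

p₁ = 0.41, p₀ = 0.11.
Under exogeneity and monotonicity, PS = (p₁ − p₀) / (1 − p₀).
PS = (0.41 − 0.11) / (1 − 0.11) = 0.3 / 0.89 ≈ 0.3371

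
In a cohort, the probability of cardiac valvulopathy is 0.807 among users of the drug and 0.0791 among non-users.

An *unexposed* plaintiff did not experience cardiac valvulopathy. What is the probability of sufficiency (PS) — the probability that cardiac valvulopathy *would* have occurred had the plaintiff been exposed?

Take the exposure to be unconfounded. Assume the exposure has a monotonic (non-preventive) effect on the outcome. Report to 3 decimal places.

PS ≈ 0.790

Let p₁ = 0.807, p₀ = 0.0791.
Under exogeneity and monotonicity, PS = (p₁ − p₀) / (1 − p₀).
PS = (0.807 − 0.0791) / (1 − 0.0791) = 0.7279 / 0.9209 ≈ 0.7904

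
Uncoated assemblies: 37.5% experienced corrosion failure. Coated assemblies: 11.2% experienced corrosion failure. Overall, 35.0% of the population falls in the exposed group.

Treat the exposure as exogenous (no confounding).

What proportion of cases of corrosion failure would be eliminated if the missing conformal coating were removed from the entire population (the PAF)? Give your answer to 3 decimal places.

PAF ≈ 0.451

p₁ = 0.375, p₀ = 0.112.
Overall risk P(Y=1) = π·p₁ + (1−π)·p₀ = 0.35×0.375 + 0.65×0.112 = 0.20405.
Under exogeneity, PAF = [P(Y=1) − p₀] / P(Y=1).
PAF = (0.20405 − 0.112) / 0.20405 ≈ 0.4511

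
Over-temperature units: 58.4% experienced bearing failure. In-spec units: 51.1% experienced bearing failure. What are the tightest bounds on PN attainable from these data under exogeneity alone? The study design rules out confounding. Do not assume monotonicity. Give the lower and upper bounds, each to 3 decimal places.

p₁ = 0.584, p₀ = 0.511.
Under exogeneity alone the bounds on PN are max{0,(p₁−p₀)/p₁} ≤ PN ≤ min{1,(1−p₀)/p₁}.
  lower = (p₁ − p₀)/p₁ = 0.073 / 0.584 ≈ 0.1250
  upper = min{1, (1 − p₀)/p₁} = 0.489 / 0.584 ≈ 0.8373

0.125 ≤ PN ≤ 0.837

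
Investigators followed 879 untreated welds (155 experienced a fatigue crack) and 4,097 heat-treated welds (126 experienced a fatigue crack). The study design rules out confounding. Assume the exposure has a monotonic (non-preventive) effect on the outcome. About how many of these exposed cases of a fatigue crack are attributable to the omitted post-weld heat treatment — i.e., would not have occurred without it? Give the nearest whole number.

about 128 cases

p₁ = P(outcome | exposed) = 155/879 = 0.17634
p₀ = P(outcome | unexposed) = 126/4097 = 0.030754
PN = (p₁ − p₀)/p₁ = (0.17634 − 0.030754) / 0.17634 ≈ 0.82559.
Attributable cases ≈ PN × (exposed cases) = 0.82559 × 155 ≈ 127.97.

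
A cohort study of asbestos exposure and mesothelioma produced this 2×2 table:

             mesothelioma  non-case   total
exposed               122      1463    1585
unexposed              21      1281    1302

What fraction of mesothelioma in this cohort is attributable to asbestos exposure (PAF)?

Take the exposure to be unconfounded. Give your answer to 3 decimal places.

PAF ≈ 0.674

p₁ = P(outcome | exposed) = 122/1585 = 0.076972
p₀ = P(outcome | unexposed) = 21/1302 = 0.016129
Exposure prevalence π = 1585/2887 = 0.54901; overall risk P(Y=1) = 0.049532.
Under exogeneity, PAF = [P(Y=1) − p₀]/P(Y=1).
PAF = (0.049532 − 0.016129) / 0.049532 ≈ 0.6744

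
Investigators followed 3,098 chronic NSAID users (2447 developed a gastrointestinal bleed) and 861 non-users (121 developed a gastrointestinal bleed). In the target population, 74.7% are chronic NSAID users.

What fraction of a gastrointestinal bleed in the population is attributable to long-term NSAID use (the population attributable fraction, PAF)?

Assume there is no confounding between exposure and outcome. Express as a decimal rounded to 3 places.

p₁ = P(outcome | exposed) = 2447/3098 = 0.78986
p₀ = P(outcome | unexposed) = 121/861 = 0.14053
Overall risk P(Y=1) = π·p₁ + (1−π)·p₀ = 0.747×0.78986 + 0.253×0.14053 = 0.62558.
Under exogeneity, PAF = [P(Y=1) − p₀] / P(Y=1).
PAF = (0.62558 − 0.14053) / 0.62558 ≈ 0.7754

PAF ≈ 0.775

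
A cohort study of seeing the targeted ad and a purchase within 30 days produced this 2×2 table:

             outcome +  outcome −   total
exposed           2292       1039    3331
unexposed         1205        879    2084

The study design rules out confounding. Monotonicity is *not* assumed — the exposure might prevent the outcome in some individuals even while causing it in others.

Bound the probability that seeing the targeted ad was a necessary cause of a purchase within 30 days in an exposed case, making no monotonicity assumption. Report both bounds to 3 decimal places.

0.160 ≤ PN ≤ 0.613

p₁ = P(outcome | exposed) = 2292/3331 = 0.68808
p₀ = P(outcome | unexposed) = 1205/2084 = 0.57821
Under exogeneity alone the bounds on PN are max{0,(p₁−p₀)/p₁} ≤ PN ≤ min{1,(1−p₀)/p₁}.
  lower = (p₁ − p₀)/p₁ = 0.10987 / 0.68808 ≈ 0.1597
  upper = min{1, (1 − p₀)/p₁} = 0.42179 / 0.68808 ≈ 0.6130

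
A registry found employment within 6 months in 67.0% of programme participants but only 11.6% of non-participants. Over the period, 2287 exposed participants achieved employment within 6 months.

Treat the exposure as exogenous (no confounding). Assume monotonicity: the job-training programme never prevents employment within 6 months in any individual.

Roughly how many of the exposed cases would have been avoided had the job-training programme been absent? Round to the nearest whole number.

p₁ = 0.67, p₀ = 0.116.
PN = (p₁ − p₀)/p₁ = (0.67 − 0.116) / 0.67 ≈ 0.82687.
Attributable cases ≈ PN × (exposed cases) = 0.82687 × 2287 ≈ 1891.04.

about 1891 cases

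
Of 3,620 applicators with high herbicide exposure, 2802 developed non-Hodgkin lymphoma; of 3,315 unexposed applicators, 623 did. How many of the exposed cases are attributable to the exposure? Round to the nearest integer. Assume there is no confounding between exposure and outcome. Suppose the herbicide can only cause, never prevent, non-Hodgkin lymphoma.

p₁ = P(outcome | exposed) = 2802/3620 = 0.77403
p₀ = P(outcome | unexposed) = 623/3315 = 0.18793
PN = (p₁ − p₀)/p₁ = (0.77403 − 0.18793) / 0.77403 ≈ 0.75720.
Attributable cases ≈ PN × (exposed cases) = 0.75720 × 2802 ≈ 2121.68.

about 2122 cases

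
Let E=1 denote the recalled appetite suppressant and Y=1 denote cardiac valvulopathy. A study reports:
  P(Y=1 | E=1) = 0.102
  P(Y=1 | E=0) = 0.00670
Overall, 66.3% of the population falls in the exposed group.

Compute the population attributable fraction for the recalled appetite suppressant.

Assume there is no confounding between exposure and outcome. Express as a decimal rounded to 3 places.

PAF ≈ 0.904

Let p₁ = 0.102, p₀ = 0.0067.
Overall risk P(Y=1) = π·p₁ + (1−π)·p₀ = 0.663×0.102 + 0.337×0.0067 = 0.069884.
Under exogeneity, PAF = [P(Y=1) − p₀] / P(Y=1).
PAF = (0.069884 − 0.0067) / 0.069884 ≈ 0.9041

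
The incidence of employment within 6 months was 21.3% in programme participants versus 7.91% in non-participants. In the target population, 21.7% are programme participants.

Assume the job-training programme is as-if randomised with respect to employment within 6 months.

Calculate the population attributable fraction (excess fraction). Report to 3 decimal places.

p₁ = 0.213, p₀ = 0.0791.
Overall risk P(Y=1) = π·p₁ + (1−π)·p₀ = 0.217×0.213 + 0.783×0.0791 = 0.10816.
Under exogeneity, PAF = [P(Y=1) − p₀] / P(Y=1).
PAF = (0.10816 − 0.0791) / 0.10816 ≈ 0.2687

PAF ≈ 0.269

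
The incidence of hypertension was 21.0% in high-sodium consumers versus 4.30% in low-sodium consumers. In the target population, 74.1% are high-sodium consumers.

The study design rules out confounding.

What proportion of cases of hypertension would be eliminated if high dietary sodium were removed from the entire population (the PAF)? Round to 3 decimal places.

p₁ = 0.21, p₀ = 0.043.
Overall risk P(Y=1) = π·p₁ + (1−π)·p₀ = 0.741×0.21 + 0.259×0.043 = 0.16675.
Under exogeneity, PAF = [P(Y=1) − p₀] / P(Y=1).
PAF = (0.16675 − 0.043) / 0.16675 ≈ 0.7421

PAF ≈ 0.742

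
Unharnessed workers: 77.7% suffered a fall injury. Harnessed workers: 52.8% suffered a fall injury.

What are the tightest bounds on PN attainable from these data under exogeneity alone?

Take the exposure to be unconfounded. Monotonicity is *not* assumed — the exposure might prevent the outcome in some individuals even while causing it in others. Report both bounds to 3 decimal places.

0.320 ≤ PN ≤ 0.607

p₁ = 0.777, p₀ = 0.528.
Under exogeneity alone the bounds on PN are max{0,(p₁−p₀)/p₁} ≤ PN ≤ min{1,(1−p₀)/p₁}.
  lower = (p₁ − p₀)/p₁ = 0.249 / 0.777 ≈ 0.3205
  upper = min{1, (1 − p₀)/p₁} = 0.472 / 0.777 ≈ 0.6075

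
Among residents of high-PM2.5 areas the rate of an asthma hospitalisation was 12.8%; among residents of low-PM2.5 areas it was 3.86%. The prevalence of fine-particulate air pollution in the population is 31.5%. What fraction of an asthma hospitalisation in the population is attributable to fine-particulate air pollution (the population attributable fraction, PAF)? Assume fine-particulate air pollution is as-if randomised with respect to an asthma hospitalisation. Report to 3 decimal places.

PAF ≈ 0.422

p₁ = 0.128, p₀ = 0.0386.
Overall risk P(Y=1) = π·p₁ + (1−π)·p₀ = 0.315×0.128 + 0.685×0.0386 = 0.066761.
Under exogeneity, PAF = [P(Y=1) − p₀] / P(Y=1).
PAF = (0.066761 − 0.0386) / 0.066761 ≈ 0.4218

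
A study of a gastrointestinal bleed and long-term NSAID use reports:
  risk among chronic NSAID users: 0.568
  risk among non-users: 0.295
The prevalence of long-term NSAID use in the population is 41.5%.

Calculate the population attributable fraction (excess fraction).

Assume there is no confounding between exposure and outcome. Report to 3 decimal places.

Let p₁ = 0.568, p₀ = 0.295.
Overall risk P(Y=1) = π·p₁ + (1−π)·p₀ = 0.415×0.568 + 0.585×0.295 = 0.40829.
Under exogeneity, PAF = [P(Y=1) − p₀] / P(Y=1).
PAF = (0.40829 − 0.295) / 0.40829 ≈ 0.2775

PAF ≈ 0.277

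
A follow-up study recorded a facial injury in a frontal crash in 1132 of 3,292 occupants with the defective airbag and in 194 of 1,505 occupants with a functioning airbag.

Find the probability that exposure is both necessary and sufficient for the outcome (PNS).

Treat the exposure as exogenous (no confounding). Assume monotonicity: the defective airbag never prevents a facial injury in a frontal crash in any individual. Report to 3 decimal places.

p₁ = P(outcome | exposed) = 1132/3292 = 0.34386
p₀ = P(outcome | unexposed) = 194/1505 = 0.1289
Under exogeneity and monotonicity, PNS = p₁ − p₀.
PNS = 0.34386 − 0.1289 = 0.21496

PNS ≈ 0.215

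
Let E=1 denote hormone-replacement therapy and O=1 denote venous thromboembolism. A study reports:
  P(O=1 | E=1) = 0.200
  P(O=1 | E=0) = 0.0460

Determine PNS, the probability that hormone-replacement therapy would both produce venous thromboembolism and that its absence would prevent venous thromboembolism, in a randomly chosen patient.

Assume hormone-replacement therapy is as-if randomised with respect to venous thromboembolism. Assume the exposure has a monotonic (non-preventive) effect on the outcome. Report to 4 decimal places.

Let p₁ = 0.2, p₀ = 0.046.
Under exogeneity and monotonicity, PNS = p₁ − p₀.
PNS = 0.2 − 0.046 = 0.154

PNS ≈ 0.1540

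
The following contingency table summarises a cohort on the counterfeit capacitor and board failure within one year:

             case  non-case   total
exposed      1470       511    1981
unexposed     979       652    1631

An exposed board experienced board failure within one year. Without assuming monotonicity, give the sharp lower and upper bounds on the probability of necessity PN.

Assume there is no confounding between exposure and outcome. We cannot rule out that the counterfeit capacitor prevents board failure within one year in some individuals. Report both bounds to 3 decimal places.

p₁ = P(outcome | exposed) = 1470/1981 = 0.74205
p₀ = P(outcome | unexposed) = 979/1631 = 0.60025
Under exogeneity alone the bounds on PN are max{0,(p₁−p₀)/p₁} ≤ PN ≤ min{1,(1−p₀)/p₁}.
  lower = (p₁ − p₀)/p₁ = 0.1418 / 0.74205 ≈ 0.1911
  upper = min{1, (1 − p₀)/p₁} = 0.39975 / 0.74205 ≈ 0.5387

0.191 ≤ PN ≤ 0.539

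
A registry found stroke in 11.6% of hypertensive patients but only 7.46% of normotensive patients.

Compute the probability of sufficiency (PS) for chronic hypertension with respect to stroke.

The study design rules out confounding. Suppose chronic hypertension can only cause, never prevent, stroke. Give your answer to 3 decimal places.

PS ≈ 0.045

p₁ = 0.116, p₀ = 0.0746.
Under exogeneity and monotonicity, PS = (p₁ − p₀) / (1 − p₀).
PS = (0.116 − 0.0746) / (1 − 0.0746) = 0.0414 / 0.9254 ≈ 0.0447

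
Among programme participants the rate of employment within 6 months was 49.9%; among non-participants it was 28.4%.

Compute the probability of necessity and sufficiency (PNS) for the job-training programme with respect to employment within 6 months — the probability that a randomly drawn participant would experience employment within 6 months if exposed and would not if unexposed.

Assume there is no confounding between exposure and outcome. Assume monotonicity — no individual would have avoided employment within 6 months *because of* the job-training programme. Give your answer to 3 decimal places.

PNS ≈ 0.215

p₁ = 0.499, p₀ = 0.284.
Under exogeneity and monotonicity, PNS = p₁ − p₀.
PNS = 0.499 − 0.284 = 0.215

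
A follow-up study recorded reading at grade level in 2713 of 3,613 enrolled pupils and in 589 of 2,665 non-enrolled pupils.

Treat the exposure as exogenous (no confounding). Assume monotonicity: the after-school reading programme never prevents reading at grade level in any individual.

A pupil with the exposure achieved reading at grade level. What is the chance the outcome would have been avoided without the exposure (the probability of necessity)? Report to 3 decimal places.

p₁ = P(outcome | exposed) = 2713/3613 = 0.7509
p₀ = P(outcome | unexposed) = 589/2665 = 0.22101
Under exogeneity and monotonicity, PN = (p₁ − p₀) / p₁.
PN = (0.7509 − 0.22101) / 0.7509 = 0.52989 / 0.7509 ≈ 0.7057

PN ≈ 0.706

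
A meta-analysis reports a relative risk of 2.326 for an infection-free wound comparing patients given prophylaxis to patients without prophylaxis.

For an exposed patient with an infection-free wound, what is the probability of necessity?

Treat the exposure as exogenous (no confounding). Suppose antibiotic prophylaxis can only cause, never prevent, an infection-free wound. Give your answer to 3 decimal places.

Under exogeneity and monotonicity, PN = (RR − 1) / RR = 1 − 1/RR.
PN = (2.326 − 1) / 2.326 = 1.326 / 2.326 ≈ 0.5701

PN ≈ 0.570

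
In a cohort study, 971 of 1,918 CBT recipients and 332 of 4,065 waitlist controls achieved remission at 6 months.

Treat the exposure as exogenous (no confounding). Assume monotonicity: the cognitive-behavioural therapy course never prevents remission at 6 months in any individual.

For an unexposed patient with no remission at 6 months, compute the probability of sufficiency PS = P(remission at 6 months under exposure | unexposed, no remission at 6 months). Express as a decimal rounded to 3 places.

PS ≈ 0.462

p₁ = P(outcome | exposed) = 971/1918 = 0.50626
p₀ = P(outcome | unexposed) = 332/4065 = 0.081673
Under exogeneity and monotonicity, PS = (p₁ − p₀) / (1 − p₀).
PS = (0.50626 − 0.081673) / (1 − 0.081673) = 0.42458 / 0.91833 ≈ 0.4623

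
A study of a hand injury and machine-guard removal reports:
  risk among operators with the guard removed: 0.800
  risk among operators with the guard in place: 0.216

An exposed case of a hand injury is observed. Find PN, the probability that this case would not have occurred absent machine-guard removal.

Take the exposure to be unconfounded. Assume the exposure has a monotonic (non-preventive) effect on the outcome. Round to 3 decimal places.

Let p₁ = 0.8, p₀ = 0.216.
Under exogeneity and monotonicity, PN = (p₁ − p₀) / p₁.
PN = (0.8 − 0.216) / 0.8 = 0.584 / 0.8 ≈ 0.7300

PN ≈ 0.730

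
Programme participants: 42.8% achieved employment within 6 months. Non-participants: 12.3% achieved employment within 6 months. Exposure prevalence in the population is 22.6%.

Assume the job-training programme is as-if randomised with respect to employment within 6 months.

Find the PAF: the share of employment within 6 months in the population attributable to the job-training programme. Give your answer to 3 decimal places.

p₁ = 0.428, p₀ = 0.123.
Overall risk P(Y=1) = π·p₁ + (1−π)·p₀ = 0.226×0.428 + 0.774×0.123 = 0.19193.
Under exogeneity, PAF = [P(Y=1) − p₀] / P(Y=1).
PAF = (0.19193 − 0.123) / 0.19193 ≈ 0.3591

PAF ≈ 0.359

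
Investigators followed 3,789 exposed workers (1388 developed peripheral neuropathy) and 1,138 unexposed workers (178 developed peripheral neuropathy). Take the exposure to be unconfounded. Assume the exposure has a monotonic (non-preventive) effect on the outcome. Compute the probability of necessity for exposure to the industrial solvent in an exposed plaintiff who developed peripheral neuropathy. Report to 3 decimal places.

PN ≈ 0.573

p₁ = P(outcome | exposed) = 1388/3789 = 0.36632
p₀ = P(outcome | unexposed) = 178/1138 = 0.15641
Under exogeneity and monotonicity, PN = (p₁ − p₀) / p₁.
PN = (0.36632 − 0.15641) / 0.36632 = 0.20991 / 0.36632 ≈ 0.5730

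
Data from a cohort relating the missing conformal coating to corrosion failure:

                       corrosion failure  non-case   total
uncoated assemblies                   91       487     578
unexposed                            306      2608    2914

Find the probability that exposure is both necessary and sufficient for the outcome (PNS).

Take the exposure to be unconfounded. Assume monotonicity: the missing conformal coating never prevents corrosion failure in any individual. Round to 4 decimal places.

p₁ = P(outcome | exposed) = 91/578 = 0.15744
p₀ = P(outcome | unexposed) = 306/2914 = 0.10501
Under exogeneity and monotonicity, PNS = p₁ − p₀.
PNS = 0.15744 − 0.10501 = 0.052429

PNS ≈ 0.0524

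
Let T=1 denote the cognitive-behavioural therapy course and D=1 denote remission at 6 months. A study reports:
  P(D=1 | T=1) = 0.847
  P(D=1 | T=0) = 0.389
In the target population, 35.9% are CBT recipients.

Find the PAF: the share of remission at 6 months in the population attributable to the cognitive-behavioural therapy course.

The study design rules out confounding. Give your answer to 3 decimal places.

Let p₁ = 0.847, p₀ = 0.389.
Overall risk P(Y=1) = π·p₁ + (1−π)·p₀ = 0.359×0.847 + 0.641×0.389 = 0.55342.
Under exogeneity, PAF = [P(Y=1) − p₀] / P(Y=1).
PAF = (0.55342 − 0.389) / 0.55342 ≈ 0.2971

PAF ≈ 0.297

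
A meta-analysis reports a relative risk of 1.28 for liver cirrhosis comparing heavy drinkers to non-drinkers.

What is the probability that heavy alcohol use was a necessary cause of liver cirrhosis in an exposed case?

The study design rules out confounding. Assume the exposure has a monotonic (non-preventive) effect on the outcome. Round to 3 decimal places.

Under exogeneity and monotonicity, PN = (RR − 1) / RR = 1 − 1/RR.
PN = (1.28 − 1) / 1.28 = 0.28 / 1.28 ≈ 0.2188

PN ≈ 0.219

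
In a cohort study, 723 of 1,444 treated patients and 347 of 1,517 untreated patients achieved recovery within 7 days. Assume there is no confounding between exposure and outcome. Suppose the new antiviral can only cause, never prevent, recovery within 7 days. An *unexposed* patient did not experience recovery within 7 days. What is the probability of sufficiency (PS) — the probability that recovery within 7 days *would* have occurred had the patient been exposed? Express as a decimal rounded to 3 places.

p₁ = P(outcome | exposed) = 723/1444 = 0.50069
p₀ = P(outcome | unexposed) = 347/1517 = 0.22874
Under exogeneity and monotonicity, PS = (p₁ − p₀) / (1 − p₀).
PS = (0.50069 − 0.22874) / (1 − 0.22874) = 0.27195 / 0.77126 ≈ 0.3526

PS ≈ 0.353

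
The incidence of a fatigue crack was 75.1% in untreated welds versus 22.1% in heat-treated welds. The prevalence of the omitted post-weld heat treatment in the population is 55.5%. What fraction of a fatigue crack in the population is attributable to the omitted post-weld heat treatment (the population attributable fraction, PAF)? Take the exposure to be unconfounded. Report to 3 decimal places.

PAF ≈ 0.571

p₁ = 0.751, p₀ = 0.221.
Overall risk P(Y=1) = π·p₁ + (1−π)·p₀ = 0.555×0.751 + 0.445×0.221 = 0.51515.
Under exogeneity, PAF = [P(Y=1) − p₀] / P(Y=1).
PAF = (0.51515 − 0.221) / 0.51515 ≈ 0.5710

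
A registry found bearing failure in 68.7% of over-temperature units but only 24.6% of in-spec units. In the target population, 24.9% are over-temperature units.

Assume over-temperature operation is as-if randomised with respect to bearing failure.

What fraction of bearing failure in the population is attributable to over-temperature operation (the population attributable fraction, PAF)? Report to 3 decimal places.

PAF ≈ 0.309

p₁ = 0.687, p₀ = 0.246.
Overall risk P(Y=1) = π·p₁ + (1−π)·p₀ = 0.249×0.687 + 0.751×0.246 = 0.35581.
Under exogeneity, PAF = [P(Y=1) − p₀] / P(Y=1).
PAF = (0.35581 − 0.246) / 0.35581 ≈ 0.3086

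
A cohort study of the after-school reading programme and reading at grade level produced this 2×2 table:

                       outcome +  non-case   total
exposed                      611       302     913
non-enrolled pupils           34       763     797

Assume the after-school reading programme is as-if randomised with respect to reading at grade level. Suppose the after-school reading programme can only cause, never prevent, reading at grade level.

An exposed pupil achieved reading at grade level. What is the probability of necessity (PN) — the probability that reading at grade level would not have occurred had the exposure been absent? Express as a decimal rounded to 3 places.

p₁ = P(outcome | exposed) = 611/913 = 0.66922
p₀ = P(outcome | unexposed) = 34/797 = 0.04266
Under exogeneity and monotonicity, PN = (p₁ − p₀)/p₁.
PN = (0.66922 − 0.04266) / 0.66922 ≈ 0.9363

PN ≈ 0.936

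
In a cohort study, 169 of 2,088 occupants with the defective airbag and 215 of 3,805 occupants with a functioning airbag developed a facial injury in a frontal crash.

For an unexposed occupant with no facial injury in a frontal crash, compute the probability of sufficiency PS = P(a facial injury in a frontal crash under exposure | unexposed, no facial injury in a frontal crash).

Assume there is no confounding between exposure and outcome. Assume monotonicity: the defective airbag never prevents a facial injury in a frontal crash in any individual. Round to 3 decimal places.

PS ≈ 0.026

p₁ = P(outcome | exposed) = 169/2088 = 0.080939
p₀ = P(outcome | unexposed) = 215/3805 = 0.056505
Under exogeneity and monotonicity, PS = (p₁ − p₀) / (1 − p₀).
PS = (0.080939 − 0.056505) / (1 − 0.056505) = 0.024434 / 0.9435 ≈ 0.0259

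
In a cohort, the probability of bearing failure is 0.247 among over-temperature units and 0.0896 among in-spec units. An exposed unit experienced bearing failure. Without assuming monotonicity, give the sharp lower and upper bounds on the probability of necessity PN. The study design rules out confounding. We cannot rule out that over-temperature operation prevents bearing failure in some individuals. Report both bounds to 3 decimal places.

Let p₁ = 0.247, p₀ = 0.0896.
Under exogeneity alone the bounds on PN are max{0,(p₁−p₀)/p₁} ≤ PN ≤ min{1,(1−p₀)/p₁}.
  lower = (p₁ − p₀)/p₁ = 0.1574 / 0.247 ≈ 0.6372
  upper = min{1, (1 − p₀)/p₁} = 0.9104 / 0.247 ≈ 3.6858 → capped at 1

0.637 ≤ PN ≤ 1.000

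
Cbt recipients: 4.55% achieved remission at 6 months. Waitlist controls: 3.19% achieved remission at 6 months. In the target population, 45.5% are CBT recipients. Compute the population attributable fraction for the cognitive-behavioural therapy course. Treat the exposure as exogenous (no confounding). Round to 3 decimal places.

p₁ = 0.0455, p₀ = 0.0319.
Overall risk P(Y=1) = π·p₁ + (1−π)·p₀ = 0.455×0.0455 + 0.545×0.0319 = 0.038088.
Under exogeneity, PAF = [P(Y=1) − p₀] / P(Y=1).
PAF = (0.038088 − 0.0319) / 0.038088 ≈ 0.1625

PAF ≈ 0.162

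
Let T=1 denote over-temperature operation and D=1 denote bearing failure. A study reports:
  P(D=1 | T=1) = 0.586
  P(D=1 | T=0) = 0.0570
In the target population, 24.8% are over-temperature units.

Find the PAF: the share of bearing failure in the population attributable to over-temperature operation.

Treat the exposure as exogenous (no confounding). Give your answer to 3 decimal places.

PAF ≈ 0.697

Let p₁ = 0.586, p₀ = 0.057.
Overall risk P(Y=1) = π·p₁ + (1−π)·p₀ = 0.248×0.586 + 0.752×0.057 = 0.18819.
Under exogeneity, PAF = [P(Y=1) − p₀] / P(Y=1).
PAF = (0.18819 − 0.057) / 0.18819 ≈ 0.6971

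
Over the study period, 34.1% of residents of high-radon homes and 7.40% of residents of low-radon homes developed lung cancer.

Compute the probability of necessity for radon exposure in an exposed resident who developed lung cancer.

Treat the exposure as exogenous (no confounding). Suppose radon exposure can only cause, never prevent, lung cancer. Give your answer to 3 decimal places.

PN ≈ 0.783

p₁ = 0.341, p₀ = 0.074.
Under exogeneity and monotonicity, PN = (p₁ − p₀) / p₁.
PN = (0.341 − 0.074) / 0.341 = 0.267 / 0.341 ≈ 0.7830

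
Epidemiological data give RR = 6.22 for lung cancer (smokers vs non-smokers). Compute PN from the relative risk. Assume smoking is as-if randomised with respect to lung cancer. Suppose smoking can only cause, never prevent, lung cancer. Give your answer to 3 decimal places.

Under exogeneity and monotonicity, PN = (RR − 1) / RR = 1 − 1/RR.
PN = (6.22 − 1) / 6.22 = 5.22 / 6.22 ≈ 0.8392

PN ≈ 0.839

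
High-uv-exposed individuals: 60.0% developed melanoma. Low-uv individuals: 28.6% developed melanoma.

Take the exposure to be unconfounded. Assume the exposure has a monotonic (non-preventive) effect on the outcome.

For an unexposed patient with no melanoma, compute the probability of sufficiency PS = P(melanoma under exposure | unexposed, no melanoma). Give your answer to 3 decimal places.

PS ≈ 0.440

p₁ = 0.6, p₀ = 0.286.
Under exogeneity and monotonicity, PS = (p₁ − p₀) / (1 − p₀).
PS = (0.6 − 0.286) / (1 − 0.286) = 0.314 / 0.714 ≈ 0.4398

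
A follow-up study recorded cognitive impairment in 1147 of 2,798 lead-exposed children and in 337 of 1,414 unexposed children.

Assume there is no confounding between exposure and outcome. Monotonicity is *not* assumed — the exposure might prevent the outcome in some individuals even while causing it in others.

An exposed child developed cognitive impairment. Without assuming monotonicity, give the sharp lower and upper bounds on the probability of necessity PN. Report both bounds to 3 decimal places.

0.419 ≤ PN ≤ 1.000

p₁ = P(outcome | exposed) = 1147/2798 = 0.40994
p₀ = P(outcome | unexposed) = 337/1414 = 0.23833
Under exogeneity alone the bounds on PN are max{0,(p₁−p₀)/p₁} ≤ PN ≤ min{1,(1−p₀)/p₁}.
  lower = (p₁ − p₀)/p₁ = 0.1716 / 0.40994 ≈ 0.4186
  upper = min{1, (1 − p₀)/p₁} = 0.76167 / 0.40994 ≈ 1.8580 → capped at 1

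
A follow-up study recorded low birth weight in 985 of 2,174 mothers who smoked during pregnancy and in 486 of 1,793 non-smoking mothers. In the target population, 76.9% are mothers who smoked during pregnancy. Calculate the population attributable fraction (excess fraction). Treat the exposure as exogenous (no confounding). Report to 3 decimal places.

PAF ≈ 0.341

p₁ = P(outcome | exposed) = 985/2174 = 0.45308
p₀ = P(outcome | unexposed) = 486/1793 = 0.27105
Overall risk P(Y=1) = π·p₁ + (1−π)·p₀ = 0.769×0.45308 + 0.231×0.27105 = 0.41103.
Under exogeneity, PAF = [P(Y=1) − p₀] / P(Y=1).
PAF = (0.41103 − 0.27105) / 0.41103 ≈ 0.3406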